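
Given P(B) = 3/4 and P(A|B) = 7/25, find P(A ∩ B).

By definition, P(A|B) = P(A ∩ B) / P(B)
So P(A ∩ B) = P(A|B) × P(B)
= 7/25 × 3/4
= 21/100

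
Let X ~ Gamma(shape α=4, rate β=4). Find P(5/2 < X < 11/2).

P(5/2 < X < 11/2) = ∫_{5/2}^{11/2} f(x) dx
where f(x) = \frac{128 x^{3} e^{- 4 x}}{3}
= \frac{-6119 + 683 e^{12}}{3 e^{22}}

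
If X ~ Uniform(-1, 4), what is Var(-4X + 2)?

For X ~ Uniform(-1, 4):
Var(X) = \frac{25}{12}
Var(-4X + 2) = (-4)² × Var(X) = 16 × \frac{25}{12} = \frac{100}{3}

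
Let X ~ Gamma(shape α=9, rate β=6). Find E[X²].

Using the identity E[X²] = Var(X) + (E[X])²:
E[X] = \frac{3}{2}
Var(X) = \frac{1}{4}
E[X²] = \frac{1}{4} + (\frac{3}{2})²
= \frac{5}{2}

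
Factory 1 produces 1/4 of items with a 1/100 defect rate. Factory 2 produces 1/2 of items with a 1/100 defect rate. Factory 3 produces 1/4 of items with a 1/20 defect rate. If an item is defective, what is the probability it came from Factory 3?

Using Bayes' theorem:
P(F1) = 1/4, P(D|F1) = 1/100
P(F2) = 1/2, P(D|F2) = 1/100
P(F3) = 1/4, P(D|F3) = 1/20
P(D) = P(D|F1)P(F1) + P(D|F2)P(F2) + P(D|F3)P(F3)
     = \frac{1}{50}
P(F3|D) = P(D|F3)P(F3) / P(D)
= \frac{5}{8}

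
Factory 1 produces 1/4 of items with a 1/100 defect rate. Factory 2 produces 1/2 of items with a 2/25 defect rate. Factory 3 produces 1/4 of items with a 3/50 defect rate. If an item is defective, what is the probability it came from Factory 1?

Using Bayes' theorem:
P(F1) = 1/4, P(D|F1) = 1/100
P(F2) = 1/2, P(D|F2) = 2/25
P(F3) = 1/4, P(D|F3) = 3/50
P(D) = P(D|F1)P(F1) + P(D|F2)P(F2) + P(D|F3)P(F3)
     = \frac{23}{400}
P(F1|D) = P(D|F1)P(F1) / P(D)
= \frac{1}{23}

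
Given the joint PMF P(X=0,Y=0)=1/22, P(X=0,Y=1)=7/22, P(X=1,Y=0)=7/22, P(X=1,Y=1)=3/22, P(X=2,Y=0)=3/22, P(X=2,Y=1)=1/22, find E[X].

First find marginal of X:
P(X=0) = 4/11
P(X=1) = 5/11
P(X=2) = 2/11
E[X] = 0 × 4/11 + 1 × 5/11 + 2 × 2/11 = 9/11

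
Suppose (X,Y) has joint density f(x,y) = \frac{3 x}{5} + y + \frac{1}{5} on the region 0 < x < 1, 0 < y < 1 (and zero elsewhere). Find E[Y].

E[Y] = ∫_0^1 ∫_0^1 y × f(x,y) dx dy
= \frac{7}{12}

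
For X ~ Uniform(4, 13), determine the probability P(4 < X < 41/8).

P(4 < X < 41/8) = ∫_{4}^{41/8} f(x) dx
where f(x) = \frac{1}{9}
= \frac{1}{8}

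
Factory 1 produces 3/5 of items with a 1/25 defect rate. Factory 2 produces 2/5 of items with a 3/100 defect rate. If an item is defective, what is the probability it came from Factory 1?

Using Bayes' theorem:
P(F1) = 3/5, P(D|F1) = 1/25
P(F2) = 2/5, P(D|F2) = 3/100
P(D) = P(D|F1)P(F1) + P(D|F2)P(F2)
     = \frac{9}{250}
P(F1|D) = P(D|F1)P(F1) / P(D)
= \frac{2}{3}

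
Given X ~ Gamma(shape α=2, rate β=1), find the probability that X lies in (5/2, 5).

P(5/2 < X < 5) = ∫_{5/2}^{5} f(x) dx
where f(x) = x e^{- x}
= - \frac{6}{e^{5}} + \frac{7}{2 e^{\frac{5}{2}}}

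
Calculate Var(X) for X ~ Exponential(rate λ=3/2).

For X ~ Exponential(rate λ=3/2):
Var(X) = \frac{4}{9}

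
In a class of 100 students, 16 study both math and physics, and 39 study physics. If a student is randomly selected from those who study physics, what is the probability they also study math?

P(A ∩ B) = 16/100 = 4/25
P(B) = 39/100
P(A|B) = P(A ∩ B) / P(B) = (4/25) / (39/100) = 16/39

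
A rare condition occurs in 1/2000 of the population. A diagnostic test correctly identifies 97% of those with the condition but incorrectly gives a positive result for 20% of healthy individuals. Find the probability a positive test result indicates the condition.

Let D = the rare event, + = positive/flagged.
P(D) = 1/2000
P(+|D) = 97/100
P(+|D') = 20/100 = 1/5
P(+) = P(+|D)P(D) + P(+|D')P(D')
     = \frac{97}{100} × \frac{1}{2000} + \frac{1}{5} × \frac{1999}{2000}
     = \frac{40077}{200000}
P(D|+) = P(+|D)P(D)/P(+) = \frac{97}{40077}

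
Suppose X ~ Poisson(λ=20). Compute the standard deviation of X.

For X ~ Poisson(λ=20):
Var(X) = 20
SD(X) = √(Var(X)) = √(20) = 2 \sqrt{5}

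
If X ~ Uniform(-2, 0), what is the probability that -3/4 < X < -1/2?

P(-3/4 < X < -1/2) = ∫_{-3/4}^{-1/2} f(x) dx
where f(x) = \frac{1}{2}
= \frac{1}{8}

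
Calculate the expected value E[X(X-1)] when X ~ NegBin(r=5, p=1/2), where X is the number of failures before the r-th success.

E[X(X-1)] = E[X² - X] = E[X²] - E[X]
E[X] = 5
E[X²] = Var(X) + (E[X])² = 10 + (5)² = 35
E[X(X-1)] = 35 - 5 = 30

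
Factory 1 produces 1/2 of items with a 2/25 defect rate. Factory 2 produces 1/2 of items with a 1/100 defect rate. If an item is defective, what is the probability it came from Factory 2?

Using Bayes' theorem:
P(F1) = 1/2, P(D|F1) = 2/25
P(F2) = 1/2, P(D|F2) = 1/100
P(D) = P(D|F1)P(F1) + P(D|F2)P(F2)
     = \frac{9}{200}
P(F2|D) = P(D|F2)P(F2) / P(D)
= \frac{1}{9}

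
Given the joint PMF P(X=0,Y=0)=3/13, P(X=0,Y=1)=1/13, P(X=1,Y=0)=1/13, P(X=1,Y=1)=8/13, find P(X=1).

P(X=1) = P(X=1,Y=0) + P(X=1,Y=1)
= 1/13 + 8/13
= 9/13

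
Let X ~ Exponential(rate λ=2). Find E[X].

For X ~ Exponential(rate λ=2), the expected value is:
E[X] = \frac{1}{2}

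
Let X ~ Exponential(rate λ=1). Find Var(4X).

For X ~ Exponential(rate λ=1):
Var(X) = 1
Var(4X) = (4)² × Var(X) = 16 × 1 = 16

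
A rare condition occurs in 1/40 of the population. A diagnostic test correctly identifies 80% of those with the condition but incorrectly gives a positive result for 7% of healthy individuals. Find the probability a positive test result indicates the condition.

Let D = the rare event, + = positive/flagged.
P(D) = 1/40
P(+|D) = 80/100 = 4/5
P(+|D') = 7/100
P(+) = P(+|D)P(D) + P(+|D')P(D')
     = \frac{4}{5} × \frac{1}{40} + \frac{7}{100} × \frac{39}{40}
     = \frac{353}{4000}
P(D|+) = P(+|D)P(D)/P(+) = \frac{80}{353}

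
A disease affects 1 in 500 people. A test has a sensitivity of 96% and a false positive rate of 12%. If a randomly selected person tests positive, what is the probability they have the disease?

Let D = the rare event, + = positive/flagged.
P(D) = 1/500
P(+|D) = 96/100 = 24/25
P(+|D') = 12/100 = 3/25
P(+) = P(+|D)P(D) + P(+|D')P(D')
     = \frac{24}{25} × \frac{1}{500} + \frac{3}{25} × \frac{499}{500}
     = \frac{1521}{12500}
P(D|+) = P(+|D)P(D)/P(+) = \frac{8}{507}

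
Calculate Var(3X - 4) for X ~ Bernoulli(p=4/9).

For X ~ Bernoulli(p=4/9):
Var(X) = \frac{20}{81}
Var(3X - 4) = (3)² × Var(X) = 9 × \frac{20}{81} = \frac{20}{9}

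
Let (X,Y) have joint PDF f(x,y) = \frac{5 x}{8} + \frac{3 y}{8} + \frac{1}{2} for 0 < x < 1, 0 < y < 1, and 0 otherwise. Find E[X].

E[X] = ∫_0^1 ∫_0^1 x × f(x,y) dy dx
= ∫_0^1 ∫_0^1 x × (\frac{5 x}{8} + \frac{3 y}{8} + \frac{1}{2}) dy dx
= \frac{53}{96}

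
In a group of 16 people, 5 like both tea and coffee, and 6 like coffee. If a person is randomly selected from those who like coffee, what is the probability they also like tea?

P(A ∩ B) = 5/16
P(B) = 6/16 = 3/8
P(A|B) = P(A ∩ B) / P(B) = (5/16) / (3/8) = 5/6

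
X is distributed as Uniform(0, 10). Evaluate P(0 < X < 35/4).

P(0 < X < 35/4) = ∫_{0}^{35/4} f(x) dx
where f(x) = \frac{1}{10}
= \frac{7}{8}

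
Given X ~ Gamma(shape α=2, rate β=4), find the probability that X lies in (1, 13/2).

P(1 < X < 13/2) = ∫_{1}^{13/2} f(x) dx
where f(x) = 16 x e^{- 4 x}
= \frac{-27 + 5 e^{22}}{e^{26}}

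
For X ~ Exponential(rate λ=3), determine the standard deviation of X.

For X ~ Exponential(rate λ=3):
Var(X) = \frac{1}{9}
SD(X) = √(Var(X)) = √(\frac{1}{9}) = \frac{1}{3}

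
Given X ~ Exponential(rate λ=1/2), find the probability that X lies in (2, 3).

P(2 < X < 3) = ∫_{2}^{3} f(x) dx
where f(x) = \frac{e^{- \frac{x}{2}}}{2}
= - \frac{1}{e^{\frac{3}{2}}} + e^{-1}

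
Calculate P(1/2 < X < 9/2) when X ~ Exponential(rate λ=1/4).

P(1/2 < X < 9/2) = ∫_{1/2}^{9/2} f(x) dx
where f(x) = \frac{e^{- \frac{x}{4}}}{4}
= - \frac{1 - e}{e^{\frac{9}{8}}}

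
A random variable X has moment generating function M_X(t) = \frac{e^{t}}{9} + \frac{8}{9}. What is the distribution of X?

The MGF M(t) = \frac{e^{t}}{9} + \frac{8}{9} is the standard form for the Bernoulli distribution.
Comparing with the known MGF formula identifies: Bernoulli(p=1/9)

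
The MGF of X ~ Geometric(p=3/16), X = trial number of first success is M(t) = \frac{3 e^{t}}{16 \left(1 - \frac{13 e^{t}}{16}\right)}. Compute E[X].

To find E[X], compute M^(1)(0):
M^(1)(t) = \frac{3 e^{t}}{16 \left(1 - \frac{13 e^{t}}{16}\right)} + \frac{39 e^{2 t}}{256 \left(1 - \frac{13 e^{t}}{16}\right)^{2}}
M^(1)(0) = \frac{16}{3}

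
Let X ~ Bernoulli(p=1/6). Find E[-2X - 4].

For X ~ Bernoulli(p=1/6):
E[X] = \frac{1}{6}
E[-2X - 4] = -2 × E[X] - 4 = - \frac{13}{3}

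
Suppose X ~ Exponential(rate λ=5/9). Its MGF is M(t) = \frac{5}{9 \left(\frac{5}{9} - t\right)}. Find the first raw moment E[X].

To find E[X], compute M^(1)(0):
M^(1)(t) = \frac{5}{9 \left(\frac{5}{9} - t\right)^{2}}
M^(1)(0) = \frac{9}{5}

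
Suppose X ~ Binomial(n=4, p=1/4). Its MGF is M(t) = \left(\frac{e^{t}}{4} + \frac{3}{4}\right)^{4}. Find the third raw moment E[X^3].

To find E[X^3], compute M^(3)(0):
M^(1)(t) = \left(\frac{e^{t}}{4} + \frac{3}{4}\right)^{3} e^{t}
M^(2)(t) = \left(\frac{e^{t}}{4} + \frac{3}{4}\right)^{3} e^{t} + \frac{3 \left(\frac{e^{t}}{4} + \frac{3}{4}\right)^{2} e^{2 t}}{4}
M^(3)(t) = \left(\frac{e^{t}}{4} + \frac{3}{4}\right)^{3} e^{t} + \frac{9 \left(\frac{e^{t}}{4} + \frac{3}{4}\right)^{2} e^{2 t}}{4} + \frac{3 \left(\frac{e^{t}}{4} + \frac{3}{4}\right) e^{3 t}}{8}
M^(3)(0) = \frac{29}{8}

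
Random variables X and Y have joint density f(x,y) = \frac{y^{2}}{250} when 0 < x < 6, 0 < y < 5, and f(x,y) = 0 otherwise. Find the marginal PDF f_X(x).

f_X(x) = ∫_0^5 f(x,y) dy
= ∫_0^5 \frac{y^{2}}{250} dy
= \frac{1}{6} for 0 < x < 6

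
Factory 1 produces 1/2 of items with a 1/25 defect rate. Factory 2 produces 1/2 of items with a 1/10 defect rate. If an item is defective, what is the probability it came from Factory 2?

Using Bayes' theorem:
P(F1) = 1/2, P(D|F1) = 1/25
P(F2) = 1/2, P(D|F2) = 1/10
P(D) = P(D|F1)P(F1) + P(D|F2)P(F2)
     = \frac{7}{100}
P(F2|D) = P(D|F2)P(F2) / P(D)
= \frac{5}{7}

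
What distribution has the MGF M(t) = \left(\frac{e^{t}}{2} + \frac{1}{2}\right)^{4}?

The MGF M(t) = \left(\frac{e^{t}}{2} + \frac{1}{2}\right)^{4} is the standard form for the Binomial distribution.
Comparing with the known MGF formula identifies: Binomial(n=4, p=1/2)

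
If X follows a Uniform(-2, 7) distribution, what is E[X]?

For X ~ Uniform(-2, 7), the expected value is:
E[X] = \frac{5}{2}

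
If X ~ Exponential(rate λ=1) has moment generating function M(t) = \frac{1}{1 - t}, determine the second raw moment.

To find E[X^2], compute M^(2)(0):
M^(1)(t) = \frac{1}{\left(1 - t\right)^{2}}
M^(2)(t) = \frac{2}{\left(1 - t\right)^{3}}
M^(2)(0) = 2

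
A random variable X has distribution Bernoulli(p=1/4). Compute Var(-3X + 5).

For X ~ Bernoulli(p=1/4):
Var(X) = \frac{3}{16}
Var(-3X + 5) = (-3)² × Var(X) = 9 × \frac{3}{16} = \frac{27}{16}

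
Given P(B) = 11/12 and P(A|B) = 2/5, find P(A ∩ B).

By definition, P(A|B) = P(A ∩ B) / P(B)
So P(A ∩ B) = P(A|B) × P(B)
= 2/5 × 11/12
= 11/30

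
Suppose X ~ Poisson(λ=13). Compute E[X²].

Using the identity E[X²] = Var(X) + (E[X])²:
E[X] = 13
Var(X) = 13
E[X²] = 13 + (13)²
= 182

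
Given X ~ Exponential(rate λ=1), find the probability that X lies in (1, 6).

P(1 < X < 6) = ∫_{1}^{6} f(x) dx
where f(x) = e^{- x}
= - \frac{1 - e^{5}}{e^{6}}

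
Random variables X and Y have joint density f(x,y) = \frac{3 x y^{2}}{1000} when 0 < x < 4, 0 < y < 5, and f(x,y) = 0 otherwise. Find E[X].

f_X(x) = ∫_0^5 \frac{3 x y^{2}}{1000} dy = \frac{x}{8}
E[X] = ∫_0^4 x × (\frac{x}{8}) dx = \frac{8}{3}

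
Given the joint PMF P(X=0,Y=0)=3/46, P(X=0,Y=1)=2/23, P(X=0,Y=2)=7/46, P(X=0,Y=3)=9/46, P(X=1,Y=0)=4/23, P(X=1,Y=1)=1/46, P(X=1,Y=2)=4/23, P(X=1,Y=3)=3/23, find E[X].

First find marginal of X:
P(X=0) = 1/2
P(X=1) = 1/2
E[X] = 0 × 1/2 + 1 × 1/2 = 1/2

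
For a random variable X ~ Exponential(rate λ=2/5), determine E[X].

For X ~ Exponential(rate λ=2/5), the expected value is:
E[X] = \frac{5}{2}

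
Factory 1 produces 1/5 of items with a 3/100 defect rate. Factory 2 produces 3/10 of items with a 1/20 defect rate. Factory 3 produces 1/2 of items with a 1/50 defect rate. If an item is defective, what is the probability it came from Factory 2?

Using Bayes' theorem:
P(F1) = 1/5, P(D|F1) = 3/100
P(F2) = 3/10, P(D|F2) = 1/20
P(F3) = 1/2, P(D|F3) = 1/50
P(D) = P(D|F1)P(F1) + P(D|F2)P(F2) + P(D|F3)P(F3)
     = \frac{31}{1000}
P(F2|D) = P(D|F2)P(F2) / P(D)
= \frac{15}{31}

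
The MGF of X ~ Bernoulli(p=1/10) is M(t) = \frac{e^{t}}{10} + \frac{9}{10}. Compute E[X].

To find E[X], compute M^(1)(0):
M^(1)(t) = \frac{e^{t}}{10}
M^(1)(0) = \frac{1}{10}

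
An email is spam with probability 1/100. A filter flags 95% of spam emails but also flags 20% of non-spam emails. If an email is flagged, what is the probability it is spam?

Let D = the rare event, + = positive/flagged.
P(D) = 1/100
P(+|D) = 95/100 = 19/20
P(+|D') = 20/100 = 1/5
P(+) = P(+|D)P(D) + P(+|D')P(D')
     = \frac{19}{20} × \frac{1}{100} + \frac{1}{5} × \frac{99}{100}
     = \frac{83}{400}
P(D|+) = P(+|D)P(D)/P(+) = \frac{19}{415}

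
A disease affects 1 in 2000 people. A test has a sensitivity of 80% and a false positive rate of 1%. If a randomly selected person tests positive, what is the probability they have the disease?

Let D = the rare event, + = positive/flagged.
P(D) = 1/2000
P(+|D) = 80/100 = 4/5
P(+|D') = 1/100
P(+) = P(+|D)P(D) + P(+|D')P(D')
     = \frac{4}{5} × \frac{1}{2000} + \frac{1}{100} × \frac{1999}{2000}
     = \frac{2079}{200000}
P(D|+) = P(+|D)P(D)/P(+) = \frac{80}{2079}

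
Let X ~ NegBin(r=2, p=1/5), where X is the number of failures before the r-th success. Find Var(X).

For X ~ NegBin(r=2, p=1/5), where X is the number of failures before the r-th success:
Var(X) = 40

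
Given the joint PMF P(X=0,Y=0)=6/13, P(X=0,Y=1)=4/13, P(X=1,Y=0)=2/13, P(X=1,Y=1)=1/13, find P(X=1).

P(X=1) = P(X=1,Y=0) + P(X=1,Y=1)
= 2/13 + 1/13
= 3/13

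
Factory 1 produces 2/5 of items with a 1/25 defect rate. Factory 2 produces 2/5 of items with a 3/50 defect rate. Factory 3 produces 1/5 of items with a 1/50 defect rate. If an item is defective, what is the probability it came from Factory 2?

Using Bayes' theorem:
P(F1) = 2/5, P(D|F1) = 1/25
P(F2) = 2/5, P(D|F2) = 3/50
P(F3) = 1/5, P(D|F3) = 1/50
P(D) = P(D|F1)P(F1) + P(D|F2)P(F2) + P(D|F3)P(F3)
     = \frac{11}{250}
P(F2|D) = P(D|F2)P(F2) / P(D)
= \frac{6}{11}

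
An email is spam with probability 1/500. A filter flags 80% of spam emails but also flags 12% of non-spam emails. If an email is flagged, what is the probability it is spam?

Let D = the rare event, + = positive/flagged.
P(D) = 1/500
P(+|D) = 80/100 = 4/5
P(+|D') = 12/100 = 3/25
P(+) = P(+|D)P(D) + P(+|D')P(D')
     = \frac{4}{5} × \frac{1}{500} + \frac{3}{25} × \frac{499}{500}
     = \frac{1517}{12500}
P(D|+) = P(+|D)P(D)/P(+) = \frac{20}{1517}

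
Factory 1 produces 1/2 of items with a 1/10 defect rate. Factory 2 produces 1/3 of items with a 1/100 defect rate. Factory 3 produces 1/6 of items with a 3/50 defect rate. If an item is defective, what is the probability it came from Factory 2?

Using Bayes' theorem:
P(F1) = 1/2, P(D|F1) = 1/10
P(F2) = 1/3, P(D|F2) = 1/100
P(F3) = 1/6, P(D|F3) = 3/50
P(D) = P(D|F1)P(F1) + P(D|F2)P(F2) + P(D|F3)P(F3)
     = \frac{19}{300}
P(F2|D) = P(D|F2)P(F2) / P(D)
= \frac{1}{19}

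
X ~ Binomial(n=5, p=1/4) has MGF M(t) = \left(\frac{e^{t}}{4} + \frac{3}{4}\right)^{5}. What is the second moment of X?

To find E[X^2], compute M^(2)(0):
M^(1)(t) = \frac{5 \left(\frac{e^{t}}{4} + \frac{3}{4}\right)^{4} e^{t}}{4}
M^(2)(t) = \frac{5 \left(\frac{e^{t}}{4} + \frac{3}{4}\right)^{4} e^{t}}{4} + \frac{5 \left(\frac{e^{t}}{4} + \frac{3}{4}\right)^{3} e^{2 t}}{4}
M^(2)(0) = \frac{5}{2}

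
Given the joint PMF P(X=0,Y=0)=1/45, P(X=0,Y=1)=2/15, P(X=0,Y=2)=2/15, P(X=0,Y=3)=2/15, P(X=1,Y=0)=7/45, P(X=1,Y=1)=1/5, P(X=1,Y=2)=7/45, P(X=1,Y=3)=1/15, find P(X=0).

P(X=0) = P(X=0,Y=0) + P(X=0,Y=1) + P(X=0,Y=2) + P(X=0,Y=3)
= 1/45 + 2/15 + 2/15 + 2/15
= 19/45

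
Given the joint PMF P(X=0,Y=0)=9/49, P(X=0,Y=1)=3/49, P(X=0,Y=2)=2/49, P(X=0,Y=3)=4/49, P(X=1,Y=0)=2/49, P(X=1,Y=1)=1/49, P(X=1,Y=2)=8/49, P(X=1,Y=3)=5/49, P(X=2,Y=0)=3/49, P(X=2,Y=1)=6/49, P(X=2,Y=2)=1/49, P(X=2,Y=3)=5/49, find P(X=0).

P(X=0) = P(X=0,Y=0) + P(X=0,Y=1) + P(X=0,Y=2) + P(X=0,Y=3)
= 9/49 + 3/49 + 2/49 + 4/49
= 18/49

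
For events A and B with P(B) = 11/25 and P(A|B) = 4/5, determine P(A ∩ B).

By definition, P(A|B) = P(A ∩ B) / P(B)
So P(A ∩ B) = P(A|B) × P(B)
= 4/5 × 11/25
= 44/125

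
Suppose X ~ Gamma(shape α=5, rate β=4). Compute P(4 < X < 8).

P(4 < X < 8) = ∫_{4}^{8} f(x) dx
where f(x) = \frac{128 x^{4} e^{- 4 x}}{3}
= \frac{-149091 + 10675 e^{16}}{3 e^{32}}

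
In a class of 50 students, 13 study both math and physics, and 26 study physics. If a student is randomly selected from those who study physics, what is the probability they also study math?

P(A ∩ B) = 13/50
P(B) = 26/50 = 13/25
P(A|B) = P(A ∩ B) / P(B) = (13/50) / (13/25) = 1/2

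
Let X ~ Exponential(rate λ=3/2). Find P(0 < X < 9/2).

P(0 < X < 9/2) = ∫_{0}^{9/2} f(x) dx
where f(x) = \frac{3 e^{- \frac{3 x}{2}}}{2}
= 1 - e^{- \frac{27}{4}}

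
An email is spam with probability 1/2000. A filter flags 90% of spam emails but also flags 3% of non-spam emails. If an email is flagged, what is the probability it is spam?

Let D = the rare event, + = positive/flagged.
P(D) = 1/2000
P(+|D) = 90/100 = 9/10
P(+|D') = 3/100
P(+) = P(+|D)P(D) + P(+|D')P(D')
     = \frac{9}{10} × \frac{1}{2000} + \frac{3}{100} × \frac{1999}{2000}
     = \frac{6087}{200000}
P(D|+) = P(+|D)P(D)/P(+) = \frac{30}{2029}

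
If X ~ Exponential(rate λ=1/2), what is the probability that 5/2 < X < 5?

P(5/2 < X < 5) = ∫_{5/2}^{5} f(x) dx
where f(x) = \frac{e^{- \frac{x}{2}}}{2}
= - \frac{1}{e^{\frac{5}{2}}} + e^{- \frac{5}{4}}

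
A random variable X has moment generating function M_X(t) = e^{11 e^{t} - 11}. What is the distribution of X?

The MGF M(t) = e^{11 e^{t} - 11} is the standard form for the Poisson distribution.
Comparing with the known MGF formula identifies: Poisson(λ=11)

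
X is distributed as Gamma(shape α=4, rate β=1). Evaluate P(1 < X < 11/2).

P(1 < X < 11/2) = ∫_{1}^{11/2} f(x) dx
where f(x) = \frac{x^{3} e^{- x}}{6}
= - \frac{2369}{48 e^{\frac{11}{2}}} + \frac{8}{3 e}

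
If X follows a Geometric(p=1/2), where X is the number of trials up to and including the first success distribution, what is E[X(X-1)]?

E[X(X-1)] = E[X² - X] = E[X²] - E[X]
E[X] = 2
E[X²] = Var(X) + (E[X])² = 2 + (2)² = 6
E[X(X-1)] = 6 - 2 = 4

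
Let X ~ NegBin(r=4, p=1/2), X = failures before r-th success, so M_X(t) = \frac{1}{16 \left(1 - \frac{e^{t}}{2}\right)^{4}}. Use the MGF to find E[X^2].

To find E[X^2], compute M^(2)(0):
M^(1)(t) = \frac{e^{t}}{8 \left(1 - \frac{e^{t}}{2}\right)^{5}}
M^(2)(t) = \frac{e^{t}}{8 \left(1 - \frac{e^{t}}{2}\right)^{5}} + \frac{5 e^{2 t}}{16 \left(1 - \frac{e^{t}}{2}\right)^{6}}
M^(2)(0) = 24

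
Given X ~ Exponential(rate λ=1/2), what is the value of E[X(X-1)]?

E[X(X-1)] = E[X² - X] = E[X²] - E[X]
E[X] = 2
E[X²] = Var(X) + (E[X])² = 4 + (2)² = 8
E[X(X-1)] = 8 - 2 = 6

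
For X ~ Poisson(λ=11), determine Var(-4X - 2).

For X ~ Poisson(λ=11):
Var(X) = 11
Var(-4X - 2) = (-4)² × Var(X) = 16 × 11 = 176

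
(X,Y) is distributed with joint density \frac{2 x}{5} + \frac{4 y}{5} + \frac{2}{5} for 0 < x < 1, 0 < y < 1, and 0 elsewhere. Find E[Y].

E[Y] = ∫_0^1 ∫_0^1 y × f(x,y) dx dy
= \frac{17}{30}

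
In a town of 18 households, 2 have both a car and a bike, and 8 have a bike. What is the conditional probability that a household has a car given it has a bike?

P(A ∩ B) = 2/18 = 1/9
P(B) = 8/18 = 4/9
P(A|B) = P(A ∩ B) / P(B) = (1/9) / (4/9) = 1/4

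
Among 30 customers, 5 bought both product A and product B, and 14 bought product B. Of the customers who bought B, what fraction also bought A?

P(A ∩ B) = 5/30 = 1/6
P(B) = 14/30 = 7/15
P(A|B) = P(A ∩ B) / P(B) = (1/6) / (7/15) = 5/14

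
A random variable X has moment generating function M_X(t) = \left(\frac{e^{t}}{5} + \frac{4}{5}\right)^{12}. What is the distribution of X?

The MGF M(t) = \left(\frac{e^{t}}{5} + \frac{4}{5}\right)^{12} is the standard form for the Binomial distribution.
Comparing with the known MGF formula identifies: Binomial(n=12, p=1/5)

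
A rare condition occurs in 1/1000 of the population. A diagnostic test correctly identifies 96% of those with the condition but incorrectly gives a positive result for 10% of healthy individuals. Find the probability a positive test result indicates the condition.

Let D = the rare event, + = positive/flagged.
P(D) = 1/1000
P(+|D) = 96/100 = 24/25
P(+|D') = 10/100 = 1/10
P(+) = P(+|D)P(D) + P(+|D')P(D')
     = \frac{24}{25} × \frac{1}{1000} + \frac{1}{10} × \frac{999}{1000}
     = \frac{5043}{50000}
P(D|+) = P(+|D)P(D)/P(+) = \frac{16}{1681}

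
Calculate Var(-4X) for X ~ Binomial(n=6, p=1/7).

For X ~ Binomial(n=6, p=1/7):
Var(X) = \frac{36}{49}
Var(-4X) = (-4)² × Var(X) = 16 × \frac{36}{49} = \frac{576}{49}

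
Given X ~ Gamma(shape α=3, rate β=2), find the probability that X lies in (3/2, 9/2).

P(3/2 < X < 9/2) = ∫_{3/2}^{9/2} f(x) dx
where f(x) = 4 x^{2} e^{- 2 x}
= \frac{-101 + 17 e^{6}}{2 e^{9}}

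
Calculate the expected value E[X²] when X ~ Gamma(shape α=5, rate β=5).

Using the identity E[X²] = Var(X) + (E[X])²:
E[X] = 1
Var(X) = \frac{1}{5}
E[X²] = \frac{1}{5} + (1)²
= \frac{6}{5}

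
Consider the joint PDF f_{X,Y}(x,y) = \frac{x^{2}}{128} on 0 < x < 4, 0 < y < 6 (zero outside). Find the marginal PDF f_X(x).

f_X(x) = ∫_0^6 f(x,y) dy
= ∫_0^6 \frac{x^{2}}{128} dy
= \frac{3 x^{2}}{64} for 0 < x < 4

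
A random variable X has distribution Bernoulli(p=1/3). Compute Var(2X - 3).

For X ~ Bernoulli(p=1/3):
Var(X) = \frac{2}{9}
Var(2X - 3) = (2)² × Var(X) = 4 × \frac{2}{9} = \frac{8}{9}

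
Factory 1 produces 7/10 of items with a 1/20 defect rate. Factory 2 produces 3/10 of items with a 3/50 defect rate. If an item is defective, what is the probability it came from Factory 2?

Using Bayes' theorem:
P(F1) = 7/10, P(D|F1) = 1/20
P(F2) = 3/10, P(D|F2) = 3/50
P(D) = P(D|F1)P(F1) + P(D|F2)P(F2)
     = \frac{53}{1000}
P(F2|D) = P(D|F2)P(F2) / P(D)
= \frac{18}{53}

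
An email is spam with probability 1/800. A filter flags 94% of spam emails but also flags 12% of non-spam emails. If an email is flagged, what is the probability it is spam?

Let D = the rare event, + = positive/flagged.
P(D) = 1/800
P(+|D) = 94/100 = 47/50
P(+|D') = 12/100 = 3/25
P(+) = P(+|D)P(D) + P(+|D')P(D')
     = \frac{47}{50} × \frac{1}{800} + \frac{3}{25} × \frac{799}{800}
     = \frac{4841}{40000}
P(D|+) = P(+|D)P(D)/P(+) = \frac{1}{103}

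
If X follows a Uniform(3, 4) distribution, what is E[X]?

For X ~ Uniform(3, 4), the expected value is:
E[X] = \frac{7}{2}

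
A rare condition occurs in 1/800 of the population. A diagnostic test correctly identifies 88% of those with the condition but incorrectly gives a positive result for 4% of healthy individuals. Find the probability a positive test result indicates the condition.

Let D = the rare event, + = positive/flagged.
P(D) = 1/800
P(+|D) = 88/100 = 22/25
P(+|D') = 4/100 = 1/25
P(+) = P(+|D)P(D) + P(+|D')P(D')
     = \frac{22}{25} × \frac{1}{800} + \frac{1}{25} × \frac{799}{800}
     = \frac{821}{20000}
P(D|+) = P(+|D)P(D)/P(+) = \frac{22}{821}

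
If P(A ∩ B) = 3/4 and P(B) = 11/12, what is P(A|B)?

P(A|B) = P(A ∩ B) / P(B)
= (3/4) / (11/12)
= 9/11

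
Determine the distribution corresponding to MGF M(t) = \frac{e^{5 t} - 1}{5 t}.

The MGF M(t) = \frac{e^{5 t} - 1}{5 t} is the standard form for the Uniform distribution.
Comparing with the known MGF formula identifies: Uniform(0, 5)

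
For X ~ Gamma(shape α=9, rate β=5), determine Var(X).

For X ~ Gamma(shape α=9, rate β=5):
Var(X) = \frac{9}{25}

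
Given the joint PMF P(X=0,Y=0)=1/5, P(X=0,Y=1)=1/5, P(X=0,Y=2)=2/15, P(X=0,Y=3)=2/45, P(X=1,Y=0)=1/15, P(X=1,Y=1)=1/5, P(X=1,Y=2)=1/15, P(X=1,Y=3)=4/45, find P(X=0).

P(X=0) = P(X=0,Y=0) + P(X=0,Y=1) + P(X=0,Y=2) + P(X=0,Y=3)
= 1/5 + 1/5 + 2/15 + 2/45
= 26/45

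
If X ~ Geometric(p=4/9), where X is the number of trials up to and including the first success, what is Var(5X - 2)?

For X ~ Geometric(p=4/9), where X is the number of trials up to and including the first success:
Var(X) = \frac{45}{16}
Var(5X - 2) = (5)² × Var(X) = 25 × \frac{45}{16} = \frac{1125}{16}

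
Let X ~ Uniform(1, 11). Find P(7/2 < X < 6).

P(7/2 < X < 6) = ∫_{7/2}^{6} f(x) dx
where f(x) = \frac{1}{10}
= \frac{1}{4}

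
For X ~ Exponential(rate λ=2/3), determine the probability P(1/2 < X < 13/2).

P(1/2 < X < 13/2) = ∫_{1/2}^{13/2} f(x) dx
where f(x) = \frac{2 e^{- \frac{2 x}{3}}}{3}
= - \frac{1 - e^{4}}{e^{\frac{13}{3}}}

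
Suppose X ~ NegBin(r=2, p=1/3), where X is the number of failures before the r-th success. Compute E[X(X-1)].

E[X(X-1)] = E[X² - X] = E[X²] - E[X]
E[X] = 4
E[X²] = Var(X) + (E[X])² = 12 + (4)² = 28
E[X(X-1)] = 28 - 4 = 24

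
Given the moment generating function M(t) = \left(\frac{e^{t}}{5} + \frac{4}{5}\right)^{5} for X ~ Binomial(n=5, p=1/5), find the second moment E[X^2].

To find E[X^2], compute M^(2)(0):
M^(1)(t) = \left(\frac{e^{t}}{5} + \frac{4}{5}\right)^{4} e^{t}
M^(2)(t) = \left(\frac{e^{t}}{5} + \frac{4}{5}\right)^{4} e^{t} + \frac{4 \left(\frac{e^{t}}{5} + \frac{4}{5}\right)^{3} e^{2 t}}{5}
M^(2)(0) = \frac{9}{5}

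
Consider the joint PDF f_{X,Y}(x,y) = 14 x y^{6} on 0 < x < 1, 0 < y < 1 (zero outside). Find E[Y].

E[Y] = ∫_0^1 ∫_0^1 y × f(x,y) dx dy
= \frac{7}{8}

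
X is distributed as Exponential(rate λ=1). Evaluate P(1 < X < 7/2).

P(1 < X < 7/2) = ∫_{1}^{7/2} f(x) dx
where f(x) = e^{- x}
= - \frac{1}{e^{\frac{7}{2}}} + e^{-1}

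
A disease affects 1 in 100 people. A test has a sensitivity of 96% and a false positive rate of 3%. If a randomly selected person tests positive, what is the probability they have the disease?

Let D = the rare event, + = positive/flagged.
P(D) = 1/100
P(+|D) = 96/100 = 24/25
P(+|D') = 3/100
P(+) = P(+|D)P(D) + P(+|D')P(D')
     = \frac{24}{25} × \frac{1}{100} + \frac{3}{100} × \frac{99}{100}
     = \frac{393}{10000}
P(D|+) = P(+|D)P(D)/P(+) = \frac{32}{131}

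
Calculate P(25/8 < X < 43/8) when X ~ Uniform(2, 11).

P(25/8 < X < 43/8) = ∫_{25/8}^{43/8} f(x) dx
where f(x) = \frac{1}{9}
= \frac{1}{4}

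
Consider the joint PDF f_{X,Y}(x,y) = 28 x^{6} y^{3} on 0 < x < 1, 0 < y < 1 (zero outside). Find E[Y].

E[Y] = ∫_0^1 ∫_0^1 y × f(x,y) dx dy
= \frac{4}{5}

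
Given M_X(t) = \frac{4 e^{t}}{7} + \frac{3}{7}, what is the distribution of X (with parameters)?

The MGF M(t) = \frac{4 e^{t}}{7} + \frac{3}{7} is the standard form for the Bernoulli distribution.
Comparing with the known MGF formula identifies: Bernoulli(p=4/7)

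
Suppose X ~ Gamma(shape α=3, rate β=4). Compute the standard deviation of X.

For X ~ Gamma(shape α=3, rate β=4):
Var(X) = \frac{3}{16}
SD(X) = √(Var(X)) = √(\frac{3}{16}) = \frac{\sqrt{3}}{4}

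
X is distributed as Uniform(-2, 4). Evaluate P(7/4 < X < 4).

P(7/4 < X < 4) = ∫_{7/4}^{4} f(x) dx
where f(x) = \frac{1}{6}
= \frac{3}{8}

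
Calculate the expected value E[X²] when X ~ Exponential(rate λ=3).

Using the identity E[X²] = Var(X) + (E[X])²:
E[X] = \frac{1}{3}
Var(X) = \frac{1}{9}
E[X²] = \frac{1}{9} + (\frac{1}{3})²
= \frac{2}{9}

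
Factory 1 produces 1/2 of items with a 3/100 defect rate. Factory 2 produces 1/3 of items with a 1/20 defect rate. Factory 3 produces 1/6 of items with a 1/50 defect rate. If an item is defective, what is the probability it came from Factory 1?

Using Bayes' theorem:
P(F1) = 1/2, P(D|F1) = 3/100
P(F2) = 1/3, P(D|F2) = 1/20
P(F3) = 1/6, P(D|F3) = 1/50
P(D) = P(D|F1)P(F1) + P(D|F2)P(F2) + P(D|F3)P(F3)
     = \frac{7}{200}
P(F1|D) = P(D|F1)P(F1) / P(D)
= \frac{3}{7}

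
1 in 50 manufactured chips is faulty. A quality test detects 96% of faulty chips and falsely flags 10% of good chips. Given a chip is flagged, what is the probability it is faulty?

Let D = the rare event, + = positive/flagged.
P(D) = 1/50
P(+|D) = 96/100 = 24/25
P(+|D') = 10/100 = 1/10
P(+) = P(+|D)P(D) + P(+|D')P(D')
     = \frac{24}{25} × \frac{1}{50} + \frac{1}{10} × \frac{49}{50}
     = \frac{293}{2500}
P(D|+) = P(+|D)P(D)/P(+) = \frac{48}{293}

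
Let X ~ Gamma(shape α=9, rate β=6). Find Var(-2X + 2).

For X ~ Gamma(shape α=9, rate β=6):
Var(X) = \frac{1}{4}
Var(-2X + 2) = (-2)² × Var(X) = 4 × \frac{1}{4} = 1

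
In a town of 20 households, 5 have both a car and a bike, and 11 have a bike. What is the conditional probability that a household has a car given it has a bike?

P(A ∩ B) = 5/20 = 1/4
P(B) = 11/20
P(A|B) = P(A ∩ B) / P(B) = (1/4) / (11/20) = 5/11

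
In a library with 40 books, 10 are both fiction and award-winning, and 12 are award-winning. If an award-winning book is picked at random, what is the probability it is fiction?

P(A ∩ B) = 10/40 = 1/4
P(B) = 12/40 = 3/10
P(A|B) = P(A ∩ B) / P(B) = (1/4) / (3/10) = 5/6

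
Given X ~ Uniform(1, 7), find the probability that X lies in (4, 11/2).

P(4 < X < 11/2) = ∫_{4}^{11/2} f(x) dx
where f(x) = \frac{1}{6}
= \frac{1}{4}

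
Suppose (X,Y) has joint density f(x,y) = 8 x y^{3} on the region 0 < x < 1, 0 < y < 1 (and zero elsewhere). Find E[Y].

E[Y] = ∫_0^1 ∫_0^1 y × f(x,y) dx dy
= \frac{4}{5}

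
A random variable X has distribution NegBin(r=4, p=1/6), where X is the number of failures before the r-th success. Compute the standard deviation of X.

For X ~ NegBin(r=4, p=1/6), where X is the number of failures before the r-th success:
Var(X) = 120
SD(X) = √(Var(X)) = √(120) = 2 \sqrt{30}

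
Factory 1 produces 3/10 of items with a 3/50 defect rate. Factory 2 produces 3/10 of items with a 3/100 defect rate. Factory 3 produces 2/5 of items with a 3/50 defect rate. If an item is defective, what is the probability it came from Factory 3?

Using Bayes' theorem:
P(F1) = 3/10, P(D|F1) = 3/50
P(F2) = 3/10, P(D|F2) = 3/100
P(F3) = 2/5, P(D|F3) = 3/50
P(D) = P(D|F1)P(F1) + P(D|F2)P(F2) + P(D|F3)P(F3)
     = \frac{51}{1000}
P(F3|D) = P(D|F3)P(F3) / P(D)
= \frac{8}{17}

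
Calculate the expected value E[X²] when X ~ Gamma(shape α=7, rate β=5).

Using the identity E[X²] = Var(X) + (E[X])²:
E[X] = \frac{7}{5}
Var(X) = \frac{7}{25}
E[X²] = \frac{7}{25} + (\frac{7}{5})²
= \frac{56}{25}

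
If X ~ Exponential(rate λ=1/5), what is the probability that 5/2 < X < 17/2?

P(5/2 < X < 17/2) = ∫_{5/2}^{17/2} f(x) dx
where f(x) = \frac{e^{- \frac{x}{5}}}{5}
= - \frac{1}{e^{\frac{17}{10}}} + e^{- \frac{1}{2}}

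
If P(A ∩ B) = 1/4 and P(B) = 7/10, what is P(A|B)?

P(A|B) = P(A ∩ B) / P(B)
= (1/4) / (7/10)
= 5/14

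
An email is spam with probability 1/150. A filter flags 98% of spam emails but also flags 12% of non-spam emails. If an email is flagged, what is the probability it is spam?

Let D = the rare event, + = positive/flagged.
P(D) = 1/150
P(+|D) = 98/100 = 49/50
P(+|D') = 12/100 = 3/25
P(+) = P(+|D)P(D) + P(+|D')P(D')
     = \frac{49}{50} × \frac{1}{150} + \frac{3}{25} × \frac{149}{150}
     = \frac{943}{7500}
P(D|+) = P(+|D)P(D)/P(+) = \frac{49}{943}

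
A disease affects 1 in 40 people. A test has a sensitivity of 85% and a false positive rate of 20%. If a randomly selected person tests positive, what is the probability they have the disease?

Let D = the rare event, + = positive/flagged.
P(D) = 1/40
P(+|D) = 85/100 = 17/20
P(+|D') = 20/100 = 1/5
P(+) = P(+|D)P(D) + P(+|D')P(D')
     = \frac{17}{20} × \frac{1}{40} + \frac{1}{5} × \frac{39}{40}
     = \frac{173}{800}
P(D|+) = P(+|D)P(D)/P(+) = \frac{17}{173}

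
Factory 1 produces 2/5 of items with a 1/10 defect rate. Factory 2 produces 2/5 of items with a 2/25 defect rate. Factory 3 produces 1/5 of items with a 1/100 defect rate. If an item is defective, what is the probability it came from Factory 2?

Using Bayes' theorem:
P(F1) = 2/5, P(D|F1) = 1/10
P(F2) = 2/5, P(D|F2) = 2/25
P(F3) = 1/5, P(D|F3) = 1/100
P(D) = P(D|F1)P(F1) + P(D|F2)P(F2) + P(D|F3)P(F3)
     = \frac{37}{500}
P(F2|D) = P(D|F2)P(F2) / P(D)
= \frac{16}{37}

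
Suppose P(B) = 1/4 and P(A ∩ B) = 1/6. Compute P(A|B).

P(A|B) = P(A ∩ B) / P(B)
= (1/6) / (1/4)
= 2/3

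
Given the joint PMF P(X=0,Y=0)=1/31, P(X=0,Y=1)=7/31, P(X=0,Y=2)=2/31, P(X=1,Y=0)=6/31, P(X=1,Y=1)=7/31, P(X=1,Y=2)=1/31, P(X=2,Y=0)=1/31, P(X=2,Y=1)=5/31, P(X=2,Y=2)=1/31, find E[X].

First find marginal of X:
P(X=0) = 10/31
P(X=1) = 14/31
P(X=2) = 7/31
E[X] = 0 × 10/31 + 1 × 14/31 + 2 × 7/31 = 28/31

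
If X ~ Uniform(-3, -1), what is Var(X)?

For X ~ Uniform(-3, -1):
Var(X) = \frac{1}{3}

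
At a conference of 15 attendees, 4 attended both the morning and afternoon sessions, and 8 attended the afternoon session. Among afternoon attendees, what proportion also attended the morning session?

P(A ∩ B) = 4/15
P(B) = 8/15
P(A|B) = P(A ∩ B) / P(B) = (4/15) / (8/15) = 1/2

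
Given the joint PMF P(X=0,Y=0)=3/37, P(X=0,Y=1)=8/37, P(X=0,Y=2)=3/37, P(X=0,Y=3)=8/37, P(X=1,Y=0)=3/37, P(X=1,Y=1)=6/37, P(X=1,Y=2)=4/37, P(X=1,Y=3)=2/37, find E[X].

First find marginal of X:
P(X=0) = 22/37
P(X=1) = 15/37
E[X] = 0 × 22/37 + 1 × 15/37 = 15/37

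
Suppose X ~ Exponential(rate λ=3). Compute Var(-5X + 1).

For X ~ Exponential(rate λ=3):
Var(X) = \frac{1}{9}
Var(-5X + 1) = (-5)² × Var(X) = 25 × \frac{1}{9} = \frac{25}{9}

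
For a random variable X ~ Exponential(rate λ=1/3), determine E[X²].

Using the identity E[X²] = Var(X) + (E[X])²:
E[X] = 3
Var(X) = 9
E[X²] = 9 + (3)²
= 18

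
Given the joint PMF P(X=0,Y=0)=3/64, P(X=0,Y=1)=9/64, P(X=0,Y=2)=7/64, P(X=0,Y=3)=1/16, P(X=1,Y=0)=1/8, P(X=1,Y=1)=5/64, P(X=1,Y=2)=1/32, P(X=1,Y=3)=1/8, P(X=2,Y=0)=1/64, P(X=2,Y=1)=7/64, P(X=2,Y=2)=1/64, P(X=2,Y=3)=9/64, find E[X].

First find marginal of X:
P(X=0) = 23/64
P(X=1) = 23/64
P(X=2) = 9/32
E[X] = 0 × 23/64 + 1 × 23/64 + 2 × 9/32 = 59/64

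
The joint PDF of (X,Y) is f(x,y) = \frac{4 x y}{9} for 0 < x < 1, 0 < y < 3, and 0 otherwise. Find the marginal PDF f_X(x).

f_X(x) = ∫_0^3 f(x,y) dy
= ∫_0^3 \frac{4 x y}{9} dy
= 2 x for 0 < x < 1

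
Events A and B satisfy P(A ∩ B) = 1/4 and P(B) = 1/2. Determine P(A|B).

P(A|B) = P(A ∩ B) / P(B)
= (1/4) / (1/2)
= 1/2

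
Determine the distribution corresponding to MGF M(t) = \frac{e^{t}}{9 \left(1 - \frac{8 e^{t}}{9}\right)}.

The MGF M(t) = \frac{e^{t}}{9 \left(1 - \frac{8 e^{t}}{9}\right)} is the standard form for the Geometric distribution.
Comparing with the known MGF formula identifies: Geometric(p=1/9), X = trial number of first success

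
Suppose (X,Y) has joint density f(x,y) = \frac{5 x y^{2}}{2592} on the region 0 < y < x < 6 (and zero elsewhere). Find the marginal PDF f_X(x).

f_X(x) = ∫_0^x \frac{5 x y^{2}}{2592} dy = \frac{5 x^{4}}{7776}
for 0 < x < 6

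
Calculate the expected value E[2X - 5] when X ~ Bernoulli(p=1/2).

For X ~ Bernoulli(p=1/2):
E[X] = \frac{1}{2}
E[2X - 5] = 2 × E[X] - 5 = -4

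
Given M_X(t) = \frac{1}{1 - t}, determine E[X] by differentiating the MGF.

To find E[X], compute M^(1)(0):
M^(1)(t) = \frac{1}{\left(1 - t\right)^{2}}
M^(1)(0) = 1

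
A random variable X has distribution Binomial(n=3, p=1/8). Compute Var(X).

For X ~ Binomial(n=3, p=1/8):
Var(X) = \frac{21}{64}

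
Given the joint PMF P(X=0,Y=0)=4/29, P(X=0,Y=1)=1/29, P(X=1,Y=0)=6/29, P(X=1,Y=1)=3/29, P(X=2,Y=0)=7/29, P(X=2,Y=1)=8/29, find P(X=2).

P(X=2) = P(X=2,Y=0) + P(X=2,Y=1)
= 7/29 + 8/29
= 15/29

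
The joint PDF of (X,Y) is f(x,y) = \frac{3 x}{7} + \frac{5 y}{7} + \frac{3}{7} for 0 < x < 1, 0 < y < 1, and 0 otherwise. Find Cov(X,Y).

E[XY] = ∫∫ xy × f(x,y) dx dy = \frac{25}{84}
E[X] = \frac{15}{28}
E[Y] = \frac{47}{84}
Cov(X,Y) = E[XY] - E[X]E[Y] = - \frac{5}{2352}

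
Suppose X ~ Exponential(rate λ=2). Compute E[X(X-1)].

E[X(X-1)] = E[X² - X] = E[X²] - E[X]
E[X] = \frac{1}{2}
E[X²] = Var(X) + (E[X])² = \frac{1}{4} + (\frac{1}{2})² = \frac{1}{2}
E[X(X-1)] = \frac{1}{2} - \frac{1}{2} = 0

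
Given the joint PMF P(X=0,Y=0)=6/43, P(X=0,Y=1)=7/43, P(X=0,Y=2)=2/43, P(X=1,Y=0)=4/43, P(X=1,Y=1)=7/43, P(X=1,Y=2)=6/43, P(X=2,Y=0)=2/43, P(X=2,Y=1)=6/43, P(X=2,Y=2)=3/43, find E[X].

First find marginal of X:
P(X=0) = 15/43
P(X=1) = 17/43
P(X=2) = 11/43
E[X] = 0 × 15/43 + 1 × 17/43 + 2 × 11/43 = 39/43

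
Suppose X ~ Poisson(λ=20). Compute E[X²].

Using the identity E[X²] = Var(X) + (E[X])²:
E[X] = 20
Var(X) = 20
E[X²] = 20 + (20)²
= 420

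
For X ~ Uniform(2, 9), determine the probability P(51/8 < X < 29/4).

P(51/8 < X < 29/4) = ∫_{51/8}^{29/4} f(x) dx
where f(x) = \frac{1}{7}
= \frac{1}{8}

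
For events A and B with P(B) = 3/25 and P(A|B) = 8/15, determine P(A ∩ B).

By definition, P(A|B) = P(A ∩ B) / P(B)
So P(A ∩ B) = P(A|B) × P(B)
= 8/15 × 3/25
= 8/125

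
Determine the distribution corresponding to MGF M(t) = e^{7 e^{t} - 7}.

The MGF M(t) = e^{7 e^{t} - 7} is the standard form for the Poisson distribution.
Comparing with the known MGF formula identifies: Poisson(λ=7)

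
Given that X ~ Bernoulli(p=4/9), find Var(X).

For X ~ Bernoulli(p=4/9):
Var(X) = \frac{20}{81}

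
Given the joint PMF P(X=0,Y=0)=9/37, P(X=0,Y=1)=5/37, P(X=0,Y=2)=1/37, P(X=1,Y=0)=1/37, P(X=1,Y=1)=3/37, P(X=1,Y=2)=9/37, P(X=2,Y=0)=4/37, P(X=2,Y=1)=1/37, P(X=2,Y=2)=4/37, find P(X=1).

P(X=1) = P(X=1,Y=0) + P(X=1,Y=1) + P(X=1,Y=2)
= 1/37 + 3/37 + 9/37
= 13/37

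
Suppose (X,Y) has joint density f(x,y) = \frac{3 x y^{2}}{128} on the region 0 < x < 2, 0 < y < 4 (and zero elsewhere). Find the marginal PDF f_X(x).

f_X(x) = ∫_0^4 f(x,y) dy
= ∫_0^4 \frac{3 x y^{2}}{128} dy
= \frac{x}{2} for 0 < x < 2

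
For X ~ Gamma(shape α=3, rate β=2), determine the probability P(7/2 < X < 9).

P(7/2 < X < 9) = ∫_{7/2}^{9} f(x) dx
where f(x) = 4 x^{2} e^{- 2 x}
= \frac{-362 + 65 e^{11}}{2 e^{18}}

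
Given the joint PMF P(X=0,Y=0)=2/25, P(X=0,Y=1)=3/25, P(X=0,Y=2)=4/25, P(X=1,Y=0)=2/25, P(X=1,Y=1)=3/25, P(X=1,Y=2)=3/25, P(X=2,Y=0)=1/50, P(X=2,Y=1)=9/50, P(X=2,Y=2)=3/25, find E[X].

First find marginal of X:
P(X=0) = 9/25
P(X=1) = 8/25
P(X=2) = 8/25
E[X] = 0 × 9/25 + 1 × 8/25 + 2 × 8/25 = 24/25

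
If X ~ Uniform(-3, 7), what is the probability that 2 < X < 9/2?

P(2 < X < 9/2) = ∫_{2}^{9/2} f(x) dx
where f(x) = \frac{1}{10}
= \frac{1}{4}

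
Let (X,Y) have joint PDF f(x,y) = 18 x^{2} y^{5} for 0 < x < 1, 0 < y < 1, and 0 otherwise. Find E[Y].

E[Y] = ∫_0^1 ∫_0^1 y × f(x,y) dx dy
= \frac{6}{7}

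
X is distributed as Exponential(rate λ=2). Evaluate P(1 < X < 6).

P(1 < X < 6) = ∫_{1}^{6} f(x) dx
where f(x) = 2 e^{- 2 x}
= - \frac{1 - e^{10}}{e^{12}}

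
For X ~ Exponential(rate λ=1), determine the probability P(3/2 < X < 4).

P(3/2 < X < 4) = ∫_{3/2}^{4} f(x) dx
where f(x) = e^{- x}
= - \frac{1}{e^{4}} + e^{- \frac{3}{2}}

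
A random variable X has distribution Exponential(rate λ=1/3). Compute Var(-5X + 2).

For X ~ Exponential(rate λ=1/3):
Var(X) = 9
Var(-5X + 2) = (-5)² × Var(X) = 25 × 9 = 225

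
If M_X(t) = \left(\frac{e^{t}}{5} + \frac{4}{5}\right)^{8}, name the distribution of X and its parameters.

The MGF M(t) = \left(\frac{e^{t}}{5} + \frac{4}{5}\right)^{8} is the standard form for the Binomial distribution.
Comparing with the known MGF formula identifies: Binomial(n=8, p=1/5)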